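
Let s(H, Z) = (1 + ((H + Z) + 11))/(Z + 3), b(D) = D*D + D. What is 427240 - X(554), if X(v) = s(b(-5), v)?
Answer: 237972094/557 ≈ 4.2724e+5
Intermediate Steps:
b(D) = D + D² (b(D) = D² + D = D + D²)
s(H, Z) = (12 + H + Z)/(3 + Z) (s(H, Z) = (1 + (11 + H + Z))/(3 + Z) = (12 + H + Z)/(3 + Z))
X(v) = (32 + v)/(3 + v) (X(v) = (12 - 5*(1 - 5) + v)/(3 + v) = (12 - 5*(-4) + v)/(3 + v) = (12 + 20 + v)/(3 + v) = (32 + v)/(3 + v))
427240 - X(554) = 427240 - (32 + 554)/(3 + 554) = 427240 - 586/557 = 237972094/557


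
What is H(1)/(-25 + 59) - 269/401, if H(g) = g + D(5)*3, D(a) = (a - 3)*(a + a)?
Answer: 15315/13634 ≈ 1.1233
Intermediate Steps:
D(a) = 2*a*(-3 + a) (D(a) = (-3 + a)*(2*a) = 2*a*(-3 + a))
H(g) = 60 + g (H(g) = g + (2*5*(-3 + 5))*3 = g + (2*5*2)*3 = g + 20*3 = g + 60 = 60 + g)
H(1)/(-25 + 59) - 269/401 = (60 + 1)/(-25 + 59) - 269/401 = 61/34 - 269*1/401 = 61*(1/34) - 269/401 = 61/34 - 269/401 = 15315/13634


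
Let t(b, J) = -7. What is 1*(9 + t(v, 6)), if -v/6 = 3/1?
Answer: 2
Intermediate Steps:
v = -18 (v = -18/1 = -18 ≈ -18.000)
1*(9 + t(v, 6)) = 1*(9 - 7) = 1*2 = 2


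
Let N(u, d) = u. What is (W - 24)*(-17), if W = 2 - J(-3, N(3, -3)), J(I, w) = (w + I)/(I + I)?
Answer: 374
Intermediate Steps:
J(I, w) = (I + w)/(2*I) (J(I, w) = (I + w)/((2*I)) = (I + w)*(1/(2*I)) = (I + w)/(2*I))
W = 2 (W = 2 - (-3 + 3)/(2*(-3)) = 2 - (-1)*0/(2*3) = 2 - 1*0 = 2 + 0 = 2)
(W - 24)*(-17) = (2 - 24)*(-17) = -22*(-17) = 374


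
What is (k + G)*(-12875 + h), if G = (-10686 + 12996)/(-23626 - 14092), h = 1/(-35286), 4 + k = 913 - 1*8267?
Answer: 63042253251023927/665458674 ≈ 9.4735e+7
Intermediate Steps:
k = -7358 (k = -4 + (913 - 1*8267) = -4 + (913 - 8267) = -4 - 7354 = -7358)
h = -1/35286 ≈ -2.8340e-5
G = -1155/18859 (G = 2310/(-37718) = 2310*(-1/37718) = -1155/18859 ≈ -0.061244)
(k + G)*(-12875 + h) = (-7358 - 1155/18859)*(-12875 - 1/35286) = -138765677/18859*(-454307251/35286) = 63042253251023927/665458674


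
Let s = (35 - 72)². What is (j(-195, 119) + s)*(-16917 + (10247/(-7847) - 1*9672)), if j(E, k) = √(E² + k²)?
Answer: -285647503970/7847 - 208654130*√52186/7847 ≈ -4.2476e+7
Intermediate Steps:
s = 1369 (s = (-37)² = 1369)
(j(-195, 119) + s)*(-16917 + (10247/(-7847) - 1*9672)) = (√((-195)² + 119²) + 1369)*(-16917 + (10247/(-7847) - 1*9672)) = (√(38025 + 14161) + 1369)*(-16917 + (10247*(-1/7847) - 9672)) = (√52186 + 1369)*(-16917 + (-10247/7847 - 9672)) = (1369 + √52186)*(-16917 - 75906431/7847) = (1369 + √52186)*(-208654130/7847) = -285647503970/7847 - 208654130*√52186/7847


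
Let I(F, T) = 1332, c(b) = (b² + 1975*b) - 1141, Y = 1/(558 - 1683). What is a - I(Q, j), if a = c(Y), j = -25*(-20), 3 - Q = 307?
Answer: -3132112499/1265625 ≈ -2474.8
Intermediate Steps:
Y = -1/1125 (Y = 1/(-1125) = -1/1125 ≈ -0.00088889)
c(b) = -1141 + b² + 1975*b
Q = -304 (Q = 3 - 1*307 = 3 - 307 = -304)
j = 500
a = -1446299999/1265625 (a = -1141 + (-1/1125)² + 1975*(-1/1125) = -1141 + 1/1265625 - 79/45 = -1446299999/1265625 ≈ -1142.8)
a - I(Q, j) = -1446299999/1265625 - 1*1332 = -1446299999/1265625 - 1332 = -3132112499/1265625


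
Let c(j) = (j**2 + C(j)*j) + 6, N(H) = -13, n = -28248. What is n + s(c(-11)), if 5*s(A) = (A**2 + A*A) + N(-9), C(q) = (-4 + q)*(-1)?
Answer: -27673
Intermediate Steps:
C(q) = 4 - q
c(j) = 6 + j**2 + j*(4 - j) (c(j) = (j**2 + (4 - j)*j) + 6 = (j**2 + j*(4 - j)) + 6 = 6 + j**2 + j*(4 - j))
s(A) = -13/5 + 2*A**2/5 (s(A) = ((A**2 + A*A) - 13)/5 = ((A**2 + A**2) - 13)/5 = (2*A**2 - 13)/5 = (-13 + 2*A**2)/5 = -13/5 + 2*A**2/5)
n + s(c(-11)) = -28248 + (-13/5 + 2*(6 + 4*(-11))**2/5) = -28248 + (-13/5 + 2*(6 - 44)**2/5) = -28248 + (-13/5 + (2/5)*(-38)**2) = -28248 + (-13/5 + (2/5)*1444) = -28248 + (-13/5 + 2888/5) = -28248 + 575 = -27673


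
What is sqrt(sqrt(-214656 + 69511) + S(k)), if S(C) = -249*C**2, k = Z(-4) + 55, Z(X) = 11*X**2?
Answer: sqrt(-13286889 + I*sqrt(145145)) ≈ 0.05 + 3645.1*I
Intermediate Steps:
k = 231 (k = 11*(-4)**2 + 55 = 11*16 + 55 = 176 + 55 = 231)
sqrt(sqrt(-214656 + 69511) + S(k)) = sqrt(sqrt(-214656 + 69511) - 249*231**2) = sqrt(sqrt(-145145) - 249*53361) = sqrt(I*sqrt(145145) - 13286889) = sqrt(-13286889 + I*sqrt(145145))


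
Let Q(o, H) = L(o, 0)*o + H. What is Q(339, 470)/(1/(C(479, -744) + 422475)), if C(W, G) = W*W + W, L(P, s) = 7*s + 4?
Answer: 1191273270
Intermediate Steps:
L(P, s) = 4 + 7*s
Q(o, H) = H + 4*o (Q(o, H) = (4 + 7*0)*o + H = (4 + 0)*o + H = 4*o + H = H + 4*o)
C(W, G) = W + W² (C(W, G) = W² + W = W + W²)
Q(339, 470)/(1/(C(479, -744) + 422475)) = (470 + 4*339)/(1/(479*(1 + 479) + 422475)) = (470 + 1356)/(1/(479*480 + 422475)) = 1826/(1/(229920 + 422475)) = 1826/(1/652395) = 1826*652395 = 1191273270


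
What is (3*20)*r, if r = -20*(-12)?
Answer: 14400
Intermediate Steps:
r = 240
(3*20)*r = (3*20)*240 = 60*240 = 14400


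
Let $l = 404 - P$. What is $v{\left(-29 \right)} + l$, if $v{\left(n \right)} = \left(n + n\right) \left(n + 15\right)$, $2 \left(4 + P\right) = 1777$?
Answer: $\frac{663}{2} \approx 331.5$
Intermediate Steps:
$P = \frac{1769}{2}$ ($P = -4 + \frac{1}{2} \cdot 1777 = -4 + \frac{1777}{2} = \frac{1769}{2} \approx 884.5$)
$v{\left(n \right)} = 2 n \left(15 + n\right)$
$l = - \frac{961}{2}$ ($l = 404 - \frac{1769}{2} = - \frac{961}{2} \approx -480.5$)
$v{\left(-29 \right)} + l = 2 \left(-29\right) \left(15 - 29\right) - \frac{961}{2} = 2 \left(-29\right) \left(-14\right) - \frac{961}{2} = 812 - \frac{961}{2} = \frac{663}{2}$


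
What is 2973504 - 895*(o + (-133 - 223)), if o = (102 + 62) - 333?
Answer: 3443379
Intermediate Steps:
o = -169 (o = 164 - 333 = -169)
2973504 - 895*(o + (-133 - 223)) = 2973504 - 895*(-169 + (-133 - 223)) = 2973504 - 895*(-169 - 356) = 2973504 - 895*(-525) = 2973504 - 1*(-469875) = 2973504 + 469875 = 3443379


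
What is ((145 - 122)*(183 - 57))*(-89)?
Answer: -257922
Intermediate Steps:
((145 - 122)*(183 - 57))*(-89) = (23*126)*(-89) = 2898*(-89) = -257922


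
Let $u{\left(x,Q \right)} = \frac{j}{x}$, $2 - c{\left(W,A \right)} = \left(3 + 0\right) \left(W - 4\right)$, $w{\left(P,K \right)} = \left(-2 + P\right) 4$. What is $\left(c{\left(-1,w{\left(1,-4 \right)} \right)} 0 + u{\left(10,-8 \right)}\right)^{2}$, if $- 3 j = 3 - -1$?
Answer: $\frac{4}{225} \approx 0.017778$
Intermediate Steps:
$w{\left(P,K \right)} = -8 + 4 P$
$c{\left(W,A \right)} = 14 - 3 W$ ($c{\left(W,A \right)} = 2 - \left(3 + 0\right) \left(W - 4\right) = 2 - 3 \left(-4 + W\right) = 2 - \left(-12 + 3 W\right) = 14 - 3 W$)
$j = - \frac{4}{3}$ ($j = - \frac{3 - -1}{3} = - \frac{3 + 1}{3} = \left(- \frac{1}{3}\right) 4 = - \frac{4}{3} \approx -1.3333$)
$u{\left(x,Q \right)} = - \frac{4}{3 x}$
$\left(c{\left(-1,w{\left(1,-4 \right)} \right)} 0 + u{\left(10,-8 \right)}\right)^{2} = \left(\left(14 - -3\right) 0 - \frac{4}{3 \cdot 10}\right)^{2} = \left(\left(14 + 3\right) 0 - \frac{2}{15}\right)^{2} = \left(17 \cdot 0 - \frac{2}{15}\right)^{2} = \left(0 - \frac{2}{15}\right)^{2} = \left(- \frac{2}{15}\right)^{2} = \frac{4}{225}$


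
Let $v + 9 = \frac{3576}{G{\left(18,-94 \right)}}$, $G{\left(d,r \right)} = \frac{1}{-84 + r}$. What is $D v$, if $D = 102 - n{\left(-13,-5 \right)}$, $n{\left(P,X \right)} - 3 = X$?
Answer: $-66199848$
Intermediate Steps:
$v = -636537$ ($v = -9 + \frac{3576}{\frac{1}{-84 - 94}} = -9 + \frac{3576}{\frac{1}{-178}} = -9 + \frac{3576}{- \frac{1}{178}} = -9 + 3576 \left(-178\right) = -9 - 636528 = -636537$)
$n{\left(P,X \right)} = 3 + X$
$D = 104$ ($D = 102 - \left(3 - 5\right) = 102 - -2 = 102 + 2 = 104$)
$D v = 104 \left(-636537\right) = -66199848$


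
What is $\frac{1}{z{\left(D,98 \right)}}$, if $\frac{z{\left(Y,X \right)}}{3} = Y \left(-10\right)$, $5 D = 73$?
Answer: $- \frac{1}{438} \approx -0.0022831$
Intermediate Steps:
$D = \frac{73}{5}$ ($D = \frac{1}{5} \cdot 73 = \frac{73}{5} \approx 14.6$)
$z{\left(Y,X \right)} = - 30 Y$ ($z{\left(Y,X \right)} = 3 Y \left(-10\right) = 3 \left(- 10 Y\right) = - 30 Y$)
$\frac{1}{z{\left(D,98 \right)}} = \frac{1}{\left(-30\right) \frac{73}{5}} = \frac{1}{-438} = - \frac{1}{438}$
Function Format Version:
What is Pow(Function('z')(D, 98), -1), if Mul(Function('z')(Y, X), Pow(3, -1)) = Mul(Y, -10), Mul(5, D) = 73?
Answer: Rational(-1, 438) ≈ -0.0022831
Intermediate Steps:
D = Rational(73, 5) (D = Mul(Rational(1, 5), 73) = Rational(73, 5) ≈ 14.600)
Function('z')(Y, X) = Mul(-30, Y) (Function('z')(Y, X) = Mul(3, Mul(Y, -10)) = Mul(3, Mul(-10, Y)) = Mul(-30, Y))
Pow(Function('z')(D, 98), -1) = Pow(Mul(-30, Rational(73, 5)), -1) = Pow(-438, -1) = Rational(-1, 438)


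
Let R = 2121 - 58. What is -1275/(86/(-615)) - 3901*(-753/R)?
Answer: 1870270833/177418 ≈ 10542.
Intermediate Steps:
R = 2063
-1275/(86/(-615)) - 3901*(-753/R) = -1275/(86/(-615)) - 3901/(2063/(-753)) = -1275/(86*(-1/615)) - 3901/(2063*(-1/753)) = -1275/(-86/615) - 3901/(-2063/753) = -1275*(-615/86) - 3901*(-753/2063) = 784125/86 + 2937453/2063 = 1870270833/177418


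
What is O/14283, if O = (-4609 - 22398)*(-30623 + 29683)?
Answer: 25386580/14283 ≈ 1777.4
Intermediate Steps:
O = 25386580 (O = -27007*(-940) = 25386580)
O/14283 = 25386580/14283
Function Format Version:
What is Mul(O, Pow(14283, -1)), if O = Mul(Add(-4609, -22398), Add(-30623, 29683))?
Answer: Rational(25386580, 14283) ≈ 1777.4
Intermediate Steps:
O = 25386580 (O = Mul(-27007, -940) = 25386580)
Mul(O, Pow(14283, -1)) = Mul(25386580, Pow(14283, -1)) = Mul(25386580, Rational(1, 14283)) = Rational(25386580, 14283)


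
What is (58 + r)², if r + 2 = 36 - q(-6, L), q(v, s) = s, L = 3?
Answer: 7921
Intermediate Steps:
r = 31 (r = -2 + (36 - 1*3) = -2 + (36 - 3) = -2 + 33 = 31)
(58 + r)² = (58 + 31)² = 89² = 7921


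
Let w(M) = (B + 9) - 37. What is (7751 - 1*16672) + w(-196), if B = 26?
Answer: -8923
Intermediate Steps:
w(M) = -2 (w(M) = (26 + 9) - 37 = 35 - 37 = -2)
(7751 - 1*16672) + w(-196) = (7751 - 1*16672) - 2 = (7751 - 16672) - 2 = -8921 - 2 = -8923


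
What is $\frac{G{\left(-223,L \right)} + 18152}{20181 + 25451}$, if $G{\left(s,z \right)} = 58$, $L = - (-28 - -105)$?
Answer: $\frac{9105}{22816} \approx 0.39906$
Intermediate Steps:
$L = -77$ ($L = - (-28 + 105) = \left(-1\right) 77 = -77$)
$\frac{G{\left(-223,L \right)} + 18152}{20181 + 25451} = \frac{58 + 18152}{20181 + 25451} = \frac{18210}{45632} = 18210 \cdot \frac{1}{45632} = \frac{9105}{22816}$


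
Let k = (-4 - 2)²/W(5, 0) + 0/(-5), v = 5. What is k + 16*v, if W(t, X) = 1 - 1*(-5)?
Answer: 86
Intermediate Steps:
W(t, X) = 6 (W(t, X) = 1 + 5 = 6)
k = 6 (k = (-4 - 2)²/6 + 0/(-5) = (-6)²*(⅙) + 0*(-⅕) = 36*(⅙) + 0 = 6 + 0 = 6)
k + 16*v = 6 + 16*5 = 6 + 80 = 86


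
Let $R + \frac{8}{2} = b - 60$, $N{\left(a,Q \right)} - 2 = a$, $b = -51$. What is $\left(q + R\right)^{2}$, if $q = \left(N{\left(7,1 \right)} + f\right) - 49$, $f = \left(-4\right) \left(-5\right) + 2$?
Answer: $17689$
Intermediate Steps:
$N{\left(a,Q \right)} = 2 + a$
$f = 22$ ($f = 20 + 2 = 22$)
$R = -115$ ($R = -4 - 111 = -115$)
$q = -18$ ($q = \left(\left(2 + 7\right) + 22\right) - 49 = \left(9 + 22\right) - 49 = 31 - 49 = -18$)
$\left(q + R\right)^{2} = \left(-18 - 115\right)^{2} = \left(-133\right)^{2} = 17689$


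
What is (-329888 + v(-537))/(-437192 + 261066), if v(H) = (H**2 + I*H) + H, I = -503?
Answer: -228055/176126 ≈ -1.2948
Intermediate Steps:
v(H) = H**2 - 502*H (v(H) = (H**2 - 503*H) + H = H**2 - 502*H)
(-329888 + v(-537))/(-437192 + 261066) = (-329888 - 537*(-502 - 537))/(-437192 + 261066) = (-329888 - 537*(-1039))/(-176126) = (-329888 + 557943)*(-1/176126) = 228055*(-1/176126) = -228055/176126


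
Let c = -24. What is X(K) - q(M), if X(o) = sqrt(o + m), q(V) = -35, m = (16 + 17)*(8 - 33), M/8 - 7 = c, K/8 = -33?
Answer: 35 + 33*I ≈ 35.0 + 33.0*I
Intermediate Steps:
K = -264 (K = 8*(-33) = -264)
M = -136 (M = 56 + 8*(-24) = 56 - 192 = -136)
m = -825 (m = 33*(-25) = -825)
X(o) = sqrt(-825 + o) (X(o) = sqrt(o - 825) = sqrt(-825 + o))
X(K) - q(M) = sqrt(-825 - 264) - 1*(-35) = sqrt(-1089) + 35 = 33*I + 35 = 35 + 33*I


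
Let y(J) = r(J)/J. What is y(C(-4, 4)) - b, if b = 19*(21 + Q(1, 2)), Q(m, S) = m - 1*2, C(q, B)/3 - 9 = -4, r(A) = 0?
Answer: -380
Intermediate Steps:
C(q, B) = 15 (C(q, B) = 27 + 3*(-4) = 27 - 12 = 15)
Q(m, S) = -2 + m (Q(m, S) = m - 2 = -2 + m)
y(J) = 0 (y(J) = 0/J = 0)
b = 380 (b = 19*(21 + (-2 + 1)) = 19*(21 - 1) = 19*20 = 380)
y(C(-4, 4)) - b = 0 - 1*380 = 0 - 380 = -380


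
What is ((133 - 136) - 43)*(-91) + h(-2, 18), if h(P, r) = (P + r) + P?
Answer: 4200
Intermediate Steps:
h(P, r) = r + 2*P
((133 - 136) - 43)*(-91) + h(-2, 18) = ((133 - 136) - 43)*(-91) + (18 + 2*(-2)) = (-3 - 43)*(-91) + (18 - 4) = -46*(-91) + 14 = 4186 + 14 = 4200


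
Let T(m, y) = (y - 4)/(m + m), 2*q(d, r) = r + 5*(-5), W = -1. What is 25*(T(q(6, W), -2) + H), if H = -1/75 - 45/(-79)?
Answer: 60623/3081 ≈ 19.676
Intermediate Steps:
H = 3296/5925 (H = -1*1/75 - 45*(-1/79) = -1/75 + 45/79 = 3296/5925 ≈ 0.55629)
q(d, r) = -25/2 + r/2 (q(d, r) = (r + 5*(-5))/2 = (r - 25)/2 = (-25 + r)/2 = -25/2 + r/2)
T(m, y) = (-4 + y)/(2*m) (T(m, y) = (-4 + y)/((2*m)) = (-4 + y)*(1/(2*m)) = (-4 + y)/(2*m))
25*(T(q(6, W), -2) + H) = 25*((-4 - 2)/(2*(-25/2 + (1/2)*(-1))) + 3296/5925) = 25*((1/2)*(-6)/(-25/2 - 1/2) + 3296/5925) = 25*((1/2)*(-6)/(-13) + 3296/5925) = 25*((1/2)*(-1/13)*(-6) + 3296/5925) = 25*(3/13 + 3296/5925) = 25*(60623/77025) = 60623/3081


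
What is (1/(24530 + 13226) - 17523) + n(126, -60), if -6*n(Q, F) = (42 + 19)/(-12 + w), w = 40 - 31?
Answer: -5953233925/339804 ≈ -17520.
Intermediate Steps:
w = 9
n(Q, F) = 61/18 (n(Q, F) = -(42 + 19)/(6*(-12 + 9)) = -61/(6*(-3)) = -61*(-1)/(6*3) = -1/6*(-61/3) = 61/18)
(1/(24530 + 13226) - 17523) + n(126, -60) = (1/(24530 + 13226) - 17523) + 61/18 = (1/37756 - 17523) + 61/18 = -661598387/37756 + 61/18 = -5953233925/339804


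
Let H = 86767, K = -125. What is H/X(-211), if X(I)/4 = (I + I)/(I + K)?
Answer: 3644214/211 ≈ 17271.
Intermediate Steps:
X(I) = 8*I/(-125 + I) (X(I) = 4*((I + I)/(I - 125)) = 4*((2*I)/(-125 + I)) = 4*(2*I/(-125 + I)) = 8*I/(-125 + I))
H/X(-211) = 86767/((8*(-211)/(-125 - 211))) = 86767/((8*(-211)/(-336))) = 86767/((8*(-211)*(-1/336))) = 86767/(211/42) = 86767*(42/211) = 3644214/211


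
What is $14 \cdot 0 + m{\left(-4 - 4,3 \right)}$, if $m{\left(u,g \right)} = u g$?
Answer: $-24$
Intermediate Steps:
$m{\left(u,g \right)} = g u$
$14 \cdot 0 + m{\left(-4 - 4,3 \right)} = 14 \cdot 0 + 3 \left(-4 - 4\right) = 0 + 3 \left(-4 - 4\right) = 0 + 3 \left(-8\right) = 0 - 24 = -24$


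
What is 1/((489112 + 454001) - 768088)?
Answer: 1/175025 ≈ 5.7135e-6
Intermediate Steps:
1/((489112 + 454001) - 768088) = 1/(943113 - 768088) = 1/175025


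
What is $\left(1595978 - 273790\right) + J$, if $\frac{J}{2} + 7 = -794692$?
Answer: $-267210$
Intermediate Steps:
$J = -1589398$ ($J = -14 + 2 \left(-794692\right) = -14 - 1589384 = -1589398$)
$\left(1595978 - 273790\right) + J = \left(1595978 - 273790\right) - 1589398 = 1322188 - 1589398 = -267210$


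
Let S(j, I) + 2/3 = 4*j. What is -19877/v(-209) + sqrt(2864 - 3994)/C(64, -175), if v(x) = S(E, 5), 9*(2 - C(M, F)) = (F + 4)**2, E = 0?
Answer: 59631/2 - I*sqrt(1130)/3247 ≈ 29816.0 - 0.010353*I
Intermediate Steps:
C(M, F) = 2 - (4 + F)**2/9 (C(M, F) = 2 - (F + 4)**2/9 = 2 - (4 + F)**2/9)
S(j, I) = -2/3 + 4*j
v(x) = -2/3 (v(x) = -2/3 + 4*0 = -2/3 + 0 = -2/3)
-19877/v(-209) + sqrt(2864 - 3994)/C(64, -175) = -19877/(-2/3) + sqrt(2864 - 3994)/(2 - (4 - 175)**2/9) = -19877*(-3/2) + sqrt(-1130)/(2 - 1/9*(-171)**2) = 59631/2 + (I*sqrt(1130))/(2 - 1/9*29241) = 59631/2 + (I*sqrt(1130))/(2 - 3249) = 59631/2 + (I*sqrt(1130))/(-3247) = 59631/2 + (I*sqrt(1130))*(-1/3247) = 59631/2 - I*sqrt(1130)/3247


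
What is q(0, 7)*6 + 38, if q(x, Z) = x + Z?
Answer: 80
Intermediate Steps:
q(x, Z) = Z + x
q(0, 7)*6 + 38 = (7 + 0)*6 + 38 = 7*6 + 38 = 42 + 38 = 80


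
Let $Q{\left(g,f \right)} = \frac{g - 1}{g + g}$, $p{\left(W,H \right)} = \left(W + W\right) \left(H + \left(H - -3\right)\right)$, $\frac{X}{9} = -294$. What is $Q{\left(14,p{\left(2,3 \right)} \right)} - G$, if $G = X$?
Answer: $\frac{74101}{28} \approx 2646.5$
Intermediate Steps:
$X = -2646$ ($X = 9 \left(-294\right) = -2646$)
$G = -2646$
$p{\left(W,H \right)} = 2 W \left(3 + 2 H\right)$ ($p{\left(W,H \right)} = 2 W \left(H + \left(H + 3\right)\right) = 2 W \left(H + \left(3 + H\right)\right) = 2 W \left(3 + 2 H\right)$)
$Q{\left(g,f \right)} = \frac{-1 + g}{2 g}$
$Q{\left(14,p{\left(2,3 \right)} \right)} - G = \frac{-1 + 14}{2 \cdot 14} - -2646 = \frac{1}{2} \cdot \frac{1}{14} \cdot 13 + 2646 = \frac{13}{28} + 2646 = \frac{74101}{28}$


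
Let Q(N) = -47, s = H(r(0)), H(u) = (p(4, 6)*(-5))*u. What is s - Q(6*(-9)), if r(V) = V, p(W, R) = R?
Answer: 47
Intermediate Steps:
H(u) = -30*u (H(u) = (6*(-5))*u = -30*u)
s = 0 (s = -30*0 = 0)
s - Q(6*(-9)) = 0 - 1*(-47) = 0 + 47 = 47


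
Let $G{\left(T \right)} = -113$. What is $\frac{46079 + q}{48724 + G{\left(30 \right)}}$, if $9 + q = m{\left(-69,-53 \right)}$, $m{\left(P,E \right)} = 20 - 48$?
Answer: $\frac{46042}{48611} \approx 0.94715$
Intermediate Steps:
$m{\left(P,E \right)} = -28$
$q = -37$ ($q = -9 - 28 = -37$)
$\frac{46079 + q}{48724 + G{\left(30 \right)}} = \frac{46079 - 37}{48724 - 113} = \frac{46042}{48611}$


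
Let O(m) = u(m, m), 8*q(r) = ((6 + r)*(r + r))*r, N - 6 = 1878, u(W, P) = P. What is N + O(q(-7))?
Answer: 7487/4 ≈ 1871.8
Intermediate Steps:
N = 1884 (N = 6 + 1878 = 1884)
q(r) = r²*(6 + r)/4 (q(r) = (((6 + r)*(r + r))*r)/8 = (((6 + r)*(2*r))*r)/8 = ((2*r*(6 + r))*r)/8 = (2*r²*(6 + r))/8 = r²*(6 + r)/4)
O(m) = m
N + O(q(-7)) = 1884 + (¼)*(-7)²*(6 - 7) = 1884 + (¼)*49*(-1) = 1884 - 49/4 = 7487/4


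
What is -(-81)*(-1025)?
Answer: -83025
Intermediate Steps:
-(-81)*(-1025) = -1*83025 = -83025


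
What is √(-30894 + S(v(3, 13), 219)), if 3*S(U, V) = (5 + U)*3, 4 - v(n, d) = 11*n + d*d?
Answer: I*√31087 ≈ 176.31*I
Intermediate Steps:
v(n, d) = 4 - d² - 11*n (v(n, d) = 4 - (11*n + d*d) = 4 - (11*n + d²) = 4 - (d² + 11*n) = 4 + (-d² - 11*n) = 4 - d² - 11*n)
S(U, V) = 5 + U (S(U, V) = ((5 + U)*3)/3 = (15 + 3*U)/3 = 5 + U)
√(-30894 + S(v(3, 13), 219)) = √(-30894 + (5 + (4 - 1*13² - 11*3))) = √(-30894 + (5 + (4 - 1*169 - 33))) = √(-30894 + (5 + (4 - 169 - 33))) = √(-30894 + (5 - 198)) = √(-30894 - 193) = √(-31087) = I*√31087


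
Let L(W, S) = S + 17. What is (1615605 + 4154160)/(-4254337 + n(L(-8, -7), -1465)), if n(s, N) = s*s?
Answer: -641085/472693 ≈ -1.3562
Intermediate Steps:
L(W, S) = 17 + S
n(s, N) = s²
(1615605 + 4154160)/(-4254337 + n(L(-8, -7), -1465)) = (1615605 + 4154160)/(-4254337 + (17 - 7)²) = 5769765/(-4254337 + 10²) = 5769765/(-4254337 + 100) = 5769765/(-4254237) = 5769765*(-1/4254237) = -641085/472693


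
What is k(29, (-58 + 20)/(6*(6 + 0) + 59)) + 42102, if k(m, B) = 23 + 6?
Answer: 42131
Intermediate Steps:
k(m, B) = 29
k(29, (-58 + 20)/(6*(6 + 0) + 59)) + 42102 = 29 + 42102 = 42131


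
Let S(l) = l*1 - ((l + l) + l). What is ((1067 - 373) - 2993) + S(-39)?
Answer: -2221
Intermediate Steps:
S(l) = -2*l (S(l) = l - (2*l + l) = l - 3*l = -2*l)
((1067 - 373) - 2993) + S(-39) = ((1067 - 373) - 2993) - 2*(-39) = (694 - 2993) + 78 = -2299 + 78 = -2221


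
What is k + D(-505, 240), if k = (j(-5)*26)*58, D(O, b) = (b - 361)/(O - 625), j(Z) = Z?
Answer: -8520079/1130 ≈ -7539.9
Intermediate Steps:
D(O, b) = (-361 + b)/(-625 + O)
k = -7540 (k = -5*26*58 = -130*58 = -7540)
k + D(-505, 240) = -7540 + (-361 + 240)/(-625 - 505) = -7540 - 121/(-1130) = -7540 - 1/1130*(-121) = -7540 + 121/1130 = -8520079/1130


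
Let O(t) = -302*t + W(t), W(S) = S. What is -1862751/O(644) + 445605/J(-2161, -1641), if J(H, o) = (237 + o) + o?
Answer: -768626465/5621476 ≈ -136.73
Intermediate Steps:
J(H, o) = 237 + 2*o
O(t) = -301*t (O(t) = -302*t + t = -301*t)
-1862751/O(644) + 445605/J(-2161, -1641) = -1862751/((-301*644)) + 445605/(237 + 2*(-1641)) = -1862751/(-193844) + 445605/(237 - 3282) = -1862751*(-1/193844) + 445605/(-3045) = 1862751/193844 + 445605*(-1/3045) = 1862751/193844 - 29707/203 = -768626465/5621476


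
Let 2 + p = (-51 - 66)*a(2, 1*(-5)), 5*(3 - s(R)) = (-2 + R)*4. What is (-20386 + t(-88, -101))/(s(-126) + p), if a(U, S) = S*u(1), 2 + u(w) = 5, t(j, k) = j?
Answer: -51185/4646 ≈ -11.017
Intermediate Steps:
u(w) = 3 (u(w) = -2 + 5 = 3)
a(U, S) = 3*S (a(U, S) = S*3 = 3*S)
s(R) = 23/5 - 4*R/5 (s(R) = 3 - (-2 + R)*4/5 = 3 - (-8 + 4*R)/5 = 3 + (8/5 - 4*R/5) = 23/5 - 4*R/5)
p = 1753 (p = -2 + (-51 - 66)*(3*(1*(-5))) = -2 - 351*(-5) = -2 - 117*(-15) = -2 + 1755 = 1753)
(-20386 + t(-88, -101))/(s(-126) + p) = (-20386 - 88)/((23/5 - ⅘*(-126)) + 1753) = -20474/((23/5 + 504/5) + 1753) = -20474/(527/5 + 1753) = -20474/9292/5 = -20474*5/9292 = -51185/4646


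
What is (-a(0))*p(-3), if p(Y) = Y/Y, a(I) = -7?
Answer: 7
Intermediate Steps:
p(Y) = 1
(-a(0))*p(-3) = -1*(-7)*1 = 7*1 = 7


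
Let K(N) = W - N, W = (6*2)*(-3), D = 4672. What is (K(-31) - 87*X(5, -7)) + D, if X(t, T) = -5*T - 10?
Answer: 2492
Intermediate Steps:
W = -36 (W = 12*(-3) = -36)
X(t, T) = -10 - 5*T
K(N) = -36 - N
(K(-31) - 87*X(5, -7)) + D = ((-36 - 1*(-31)) - 87*(-10 - 5*(-7))) + 4672 = ((-36 + 31) - 87*(-10 + 35)) + 4672 = (-5 - 87*25) + 4672 = (-5 - 2175) + 4672 = -2180 + 4672 = 2492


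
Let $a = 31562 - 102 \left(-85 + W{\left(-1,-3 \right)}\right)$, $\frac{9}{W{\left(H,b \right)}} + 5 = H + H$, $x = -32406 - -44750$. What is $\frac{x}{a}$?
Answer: $\frac{43204}{141271} \approx 0.30582$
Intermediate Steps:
$x = 12344$ ($x = -32406 + 44750 = 12344$)
$W{\left(H,b \right)} = \frac{9}{-5 + 2 H}$ ($W{\left(H,b \right)} = \frac{9}{-5 + \left(H + H\right)} = \frac{9}{-5 + 2 H}$)
$a = \frac{282542}{7}$ ($a = 31562 - 102 \left(-85 + \frac{9}{-5 + 2 \left(-1\right)}\right) = 31562 - 102 \left(-85 + \frac{9}{-5 - 2}\right) = 31562 - 102 \left(-85 + \frac{9}{-7}\right) = 31562 - 102 \left(-85 + 9 \left(- \frac{1}{7}\right)\right) = 31562 - 102 \left(-85 - \frac{9}{7}\right) = 31562 - 102 \left(- \frac{604}{7}\right) = 31562 - - \frac{61608}{7} = 31562 + \frac{61608}{7} = \frac{282542}{7} \approx 40363.0$)
$\frac{x}{a} = \frac{12344}{\frac{282542}{7}} = 12344 \cdot \frac{7}{282542} = \frac{43204}{141271}$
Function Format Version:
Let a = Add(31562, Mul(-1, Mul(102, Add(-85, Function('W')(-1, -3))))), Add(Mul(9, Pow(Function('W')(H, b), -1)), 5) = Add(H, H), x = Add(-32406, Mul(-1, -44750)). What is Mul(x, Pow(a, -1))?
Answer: Rational(43204, 141271) ≈ 0.30582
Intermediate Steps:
x = 12344 (x = Add(-32406, 44750) = 12344)
Function('W')(H, b) = Mul(9, Pow(Add(-5, Mul(2, H)), -1)) (Function('W')(H, b) = Mul(9, Pow(Add(-5, Add(H, H)), -1)) = Mul(9, Pow(Add(-5, Mul(2, H)), -1)))
a = Rational(282542, 7) (a = Add(31562, Mul(-1, Mul(102, Add(-85, Mul(9, Pow(Add(-5, Mul(2, -1)), -1)))))) = Add(31562, Mul(-1, Mul(102, Add(-85, Mul(9, Pow(Add(-5, -2), -1)))))) = Add(31562, Mul(-1, Mul(102, Add(-85, Mul(9, Pow(-7, -1)))))) = Add(31562, Mul(-1, Mul(102, Add(-85, Mul(9, Rational(-1, 7)))))) = Add(31562, Mul(-1, Mul(102, Add(-85, Rational(-9, 7))))) = Add(31562, Mul(-1, Mul(102, Rational(-604, 7)))) = Add(31562, Mul(-1, Rational(-61608, 7))) = Add(31562, Rational(61608, 7)) = Rational(282542, 7) ≈ 40363.)
Mul(x, Pow(a, -1)) = Mul(12344, Pow(Rational(282542, 7), -1)) = Mul(12344, Rational(7, 282542)) = Rational(43204, 141271)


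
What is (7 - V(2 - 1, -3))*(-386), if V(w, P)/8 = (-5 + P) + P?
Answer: -36670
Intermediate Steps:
V(w, P) = -40 + 16*P (V(w, P) = 8*((-5 + P) + P) = 8*(-5 + 2*P) = -40 + 16*P)
(7 - V(2 - 1, -3))*(-386) = (7 - (-40 + 16*(-3)))*(-386) = (7 - (-40 - 48))*(-386) = (7 - 1*(-88))*(-386) = (7 + 88)*(-386) = 95*(-386) = -36670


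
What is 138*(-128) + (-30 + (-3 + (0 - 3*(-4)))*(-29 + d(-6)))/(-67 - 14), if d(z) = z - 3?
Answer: -476804/27 ≈ -17659.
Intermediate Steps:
d(z) = -3 + z
138*(-128) + (-30 + (-3 + (0 - 3*(-4)))*(-29 + d(-6)))/(-67 - 14) = 138*(-128) + (-30 + (-3 + (0 - 3*(-4)))*(-29 + (-3 - 6)))/(-67 - 14) = -17664 + (-30 + (-3 + (0 + 12))*(-29 - 9))/(-81) = -17664 + (-30 + (-3 + 12)*(-38))*(-1/81) = -17664 + (-30 + 9*(-38))*(-1/81) = -17664 + (-30 - 342)*(-1/81) = -17664 - 372*(-1/81) = -17664 + 124/27 = -476804/27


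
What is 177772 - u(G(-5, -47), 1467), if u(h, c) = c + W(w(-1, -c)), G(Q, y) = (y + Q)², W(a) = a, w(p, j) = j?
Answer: 177772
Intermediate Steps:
G(Q, y) = (Q + y)²
u(h, c) = 0 (u(h, c) = c - c = 0)
177772 - u(G(-5, -47), 1467) = 177772 - 1*0 = 177772 + 0 = 177772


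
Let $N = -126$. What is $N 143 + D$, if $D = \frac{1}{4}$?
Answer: $- \frac{72071}{4} \approx -18018.0$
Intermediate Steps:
$D = \frac{1}{4} \approx 0.25$
$N 143 + D = \left(-126\right) 143 + \frac{1}{4} = -18018 + \frac{1}{4} = - \frac{72071}{4}$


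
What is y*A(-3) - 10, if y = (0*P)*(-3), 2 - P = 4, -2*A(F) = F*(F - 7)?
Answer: -10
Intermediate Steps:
A(F) = -F*(-7 + F)/2 (A(F) = -F*(F - 7)/2 = -F*(-7 + F)/2)
P = -2 (P = 2 - 1*4 = 2 - 4 = -2)
y = 0 (y = (0*(-2))*(-3) = 0*(-3) = 0)
y*A(-3) - 10 = 0*((½)*(-3)*(7 - 1*(-3))) - 10 = 0*((½)*(-3)*(7 + 3)) - 10 = 0*((½)*(-3)*10) - 10 = 0*(-15) - 10 = 0 - 10 = -10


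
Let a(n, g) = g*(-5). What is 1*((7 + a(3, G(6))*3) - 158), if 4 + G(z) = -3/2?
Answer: -137/2 ≈ -68.500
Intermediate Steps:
G(z) = -11/2 (G(z) = -4 - 3/2 = -11/2)
a(n, g) = -5*g
1*((7 + a(3, G(6))*3) - 158) = 1*((7 - 5*(-11/2)*3) - 158) = 1*((7 + (55/2)*3) - 158) = 1*((7 + 165/2) - 158) = 1*(179/2 - 158) = 1*(-137/2) = -137/2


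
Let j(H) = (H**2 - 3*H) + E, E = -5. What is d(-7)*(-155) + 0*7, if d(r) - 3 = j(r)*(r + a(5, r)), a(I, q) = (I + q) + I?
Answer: 39835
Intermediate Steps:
j(H) = -5 + H**2 - 3*H (j(H) = (H**2 - 3*H) - 5 = -5 + H**2 - 3*H)
a(I, q) = q + 2*I
d(r) = 3 + (10 + 2*r)*(-5 + r**2 - 3*r) (d(r) = 3 + (-5 + r**2 - 3*r)*(r + (r + 2*5)) = 3 + (-5 + r**2 - 3*r)*(r + (r + 10)) = 3 + (-5 + r**2 - 3*r)*(r + (10 + r)) = 3 + (-5 + r**2 - 3*r)*(10 + 2*r) = 3 + (10 + 2*r)*(-5 + r**2 - 3*r))
d(-7)*(-155) + 0*7 = (-47 - 40*(-7) + 2*(-7)**3 + 4*(-7)**2)*(-155) + 0*7 = (-47 + 280 + 2*(-343) + 4*49)*(-155) + 0 = (-47 + 280 - 686 + 196)*(-155) + 0 = -257*(-155) + 0 = 39835 + 0 = 39835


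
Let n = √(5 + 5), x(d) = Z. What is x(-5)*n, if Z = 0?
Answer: 0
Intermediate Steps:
x(d) = 0
n = √10 ≈ 3.1623
x(-5)*n = 0*√10 = 0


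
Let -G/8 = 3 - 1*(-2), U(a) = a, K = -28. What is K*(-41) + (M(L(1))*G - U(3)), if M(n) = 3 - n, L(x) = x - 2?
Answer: 985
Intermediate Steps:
L(x) = -2 + x
G = -40 (G = -8*(3 - 1*(-2)) = -8*(3 + 2) = -8*5 = -40)
K*(-41) + (M(L(1))*G - U(3)) = -28*(-41) + ((3 - (-2 + 1))*(-40) - 1*3) = 1148 + ((3 - 1*(-1))*(-40) - 3) = 1148 + ((3 + 1)*(-40) - 3) = 1148 + (4*(-40) - 3) = 1148 + (-160 - 3) = 1148 - 163 = 985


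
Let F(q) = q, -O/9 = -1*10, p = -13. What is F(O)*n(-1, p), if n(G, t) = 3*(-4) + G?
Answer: -1170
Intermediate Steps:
O = 90 (O = -(-9)*10 = -9*(-10) = 90)
n(G, t) = -12 + G
F(O)*n(-1, p) = 90*(-12 - 1) = 90*(-13) = -1170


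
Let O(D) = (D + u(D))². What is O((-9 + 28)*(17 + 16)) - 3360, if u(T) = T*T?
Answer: 155043784176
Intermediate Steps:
u(T) = T²
O(D) = (D + D²)²
O((-9 + 28)*(17 + 16)) - 3360 = ((-9 + 28)*(17 + 16))²*(1 + (-9 + 28)*(17 + 16))² - 3360 = (19*33)²*(1 + 19*33)² - 3360 = 627²*(1 + 627)² - 3360 = 393129*628² - 3360 = 393129*394384 - 3360 = 155043787536 - 3360 = 155043784176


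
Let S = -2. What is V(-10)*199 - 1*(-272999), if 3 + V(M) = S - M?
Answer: 273994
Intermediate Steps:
V(M) = -5 - M (V(M) = -3 + (-2 - M) = -5 - M)
V(-10)*199 - 1*(-272999) = (-5 - 1*(-10))*199 - 1*(-272999) = (-5 + 10)*199 + 272999 = 5*199 + 272999 = 995 + 272999 = 273994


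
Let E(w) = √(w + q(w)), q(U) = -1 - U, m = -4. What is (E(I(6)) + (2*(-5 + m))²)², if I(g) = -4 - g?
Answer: (324 + I)² ≈ 1.0498e+5 + 648.0*I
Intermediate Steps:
E(w) = I (E(w) = √(w + (-1 - w)) = √(-1) = I)
(E(I(6)) + (2*(-5 + m))²)² = (I + (2*(-5 - 4))²)² = (I + (2*(-9))²)² = (I + (-18)²)² = (I + 324)² = (324 + I)²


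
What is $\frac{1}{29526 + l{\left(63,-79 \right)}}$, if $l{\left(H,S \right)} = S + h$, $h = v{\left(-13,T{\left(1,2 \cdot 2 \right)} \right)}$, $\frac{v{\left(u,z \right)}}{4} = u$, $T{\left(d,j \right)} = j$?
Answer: $\frac{1}{29395} \approx 3.4019 \cdot 10^{-5}$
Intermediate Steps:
$v{\left(u,z \right)} = 4 u$
$h = -52$ ($h = 4 \left(-13\right) = -52$)
$l{\left(H,S \right)} = -52 + S$ ($l{\left(H,S \right)} = S - 52 = -52 + S$)
$\frac{1}{29526 + l{\left(63,-79 \right)}} = \frac{1}{29526 - 131} = \frac{1}{29395}$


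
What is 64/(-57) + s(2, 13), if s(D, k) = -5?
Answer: -349/57 ≈ -6.1228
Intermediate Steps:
64/(-57) + s(2, 13) = 64/(-57) - 5 = -1/57*64 - 5 = -64/57 - 5 = -349/57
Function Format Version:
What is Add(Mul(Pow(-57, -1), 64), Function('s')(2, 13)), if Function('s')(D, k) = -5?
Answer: Rational(-349, 57) ≈ -6.1228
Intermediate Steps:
Add(Mul(Pow(-57, -1), 64), Function('s')(2, 13)) = Add(Mul(Pow(-57, -1), 64), -5) = Add(Mul(Rational(-1, 57), 64), -5) = Add(Rational(-64, 57), -5) = Rational(-349, 57)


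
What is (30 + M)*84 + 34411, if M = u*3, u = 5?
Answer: 38191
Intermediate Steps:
M = 15 (M = 5*3 = 15)
(30 + M)*84 + 34411 = (30 + 15)*84 + 34411 = 45*84 + 34411 = 3780 + 34411 = 38191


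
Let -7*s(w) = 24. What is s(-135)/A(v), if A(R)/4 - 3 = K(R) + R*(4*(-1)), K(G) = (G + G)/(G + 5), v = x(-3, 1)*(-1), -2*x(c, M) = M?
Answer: -66/91 ≈ -0.72528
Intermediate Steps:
s(w) = -24/7 (s(w) = -⅐*24 = -24/7)
x(c, M) = -M/2
v = ½ (v = -½*1*(-1) = -½*(-1) = ½ ≈ 0.50000)
K(G) = 2*G/(5 + G) (K(G) = (2*G)/(5 + G) = 2*G/(5 + G))
A(R) = 12 - 16*R + 8*R/(5 + R) (A(R) = 12 + 4*(2*R/(5 + R) + R*(4*(-1))) = 12 + 4*(2*R/(5 + R) + R*(-4)) = 12 + 4*(2*R/(5 + R) - 4*R) = 12 + 4*(-4*R + 2*R/(5 + R)) = 12 + (-16*R + 8*R/(5 + R)) = 12 - 16*R + 8*R/(5 + R))
s(-135)/A(v) = -24*(5 + ½)/(4*(15 - 15*½ - 4*(½)²))/7 = -24*11/(8*(15 - 15/2 - 4*¼))/7 = -24*11/(8*(15 - 15/2 - 1))/7 = -24/(7*(4*(2/11)*(13/2))) = -24/(7*52/11) = -24/7*11/52 = -66/91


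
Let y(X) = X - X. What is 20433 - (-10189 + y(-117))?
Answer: 30622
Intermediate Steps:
y(X) = 0
20433 - (-10189 + y(-117)) = 20433 - (-10189 + 0) = 20433 - 1*(-10189) = 20433 + 10189 = 30622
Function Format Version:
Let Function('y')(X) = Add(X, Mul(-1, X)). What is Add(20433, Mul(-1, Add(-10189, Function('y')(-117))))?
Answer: 30622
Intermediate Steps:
Function('y')(X) = 0
Add(20433, Mul(-1, Add(-10189, Function('y')(-117)))) = Add(20433, Mul(-1, Add(-10189, 0))) = Add(20433, Mul(-1, -10189)) = Add(20433, 10189) = 30622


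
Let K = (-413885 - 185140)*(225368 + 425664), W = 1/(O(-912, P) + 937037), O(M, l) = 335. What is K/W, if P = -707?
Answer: -365560498053693600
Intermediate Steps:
W = 1/937372 (W = 1/(335 + 937037) = 1/937372 ≈ 1.0668e-6)
K = -389984443800 (K = -599025*651032 = -389984443800)
K/W = -389984443800/1/937372 = -389984443800*937372 = -365560498053693600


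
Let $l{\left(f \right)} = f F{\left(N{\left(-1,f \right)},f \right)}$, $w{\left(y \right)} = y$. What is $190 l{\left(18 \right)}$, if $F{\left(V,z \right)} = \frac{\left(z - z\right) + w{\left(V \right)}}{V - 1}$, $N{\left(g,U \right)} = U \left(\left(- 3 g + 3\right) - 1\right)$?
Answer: $\frac{307800}{89} \approx 3458.4$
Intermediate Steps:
$N{\left(g,U \right)} = U \left(2 - 3 g\right)$ ($N{\left(g,U \right)} = U \left(\left(3 - 3 g\right) - 1\right) = U \left(2 - 3 g\right)$)
$F{\left(V,z \right)} = \frac{V}{-1 + V}$ ($F{\left(V,z \right)} = \frac{\left(z - z\right) + V}{V - 1} = \frac{0 + V}{-1 + V} = \frac{V}{-1 + V}$)
$l{\left(f \right)} = \frac{5 f^{2}}{-1 + 5 f}$ ($l{\left(f \right)} = f \frac{f \left(2 - -3\right)}{-1 + f \left(2 - -3\right)} = f \frac{f \left(2 + 3\right)}{-1 + f \left(2 + 3\right)} = f \frac{f 5}{-1 + f 5} = f \frac{5 f}{-1 + 5 f} = \frac{5 f^{2}}{-1 + 5 f}$)
$190 l{\left(18 \right)} = 190 \frac{5 \cdot 18^{2}}{-1 + 5 \cdot 18} = 190 \cdot 5 \cdot 324 \frac{1}{-1 + 90} = 190 \cdot 5 \cdot 324 \cdot \frac{1}{89} = 190 \cdot \frac{1620}{89} = \frac{307800}{89}$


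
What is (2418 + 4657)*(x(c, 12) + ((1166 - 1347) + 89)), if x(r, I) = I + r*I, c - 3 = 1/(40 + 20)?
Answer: -309885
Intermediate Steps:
c = 181/60 (c = 3 + 1/(40 + 20) = 3 + 1/60 = 181/60 ≈ 3.0167)
x(r, I) = I + I*r
(2418 + 4657)*(x(c, 12) + ((1166 - 1347) + 89)) = (2418 + 4657)*(12*(1 + 181/60) + ((1166 - 1347) + 89)) = 7075*(12*(241/60) + (-181 + 89)) = 7075*(241/5 - 92) = 7075*(-219/5) = -309885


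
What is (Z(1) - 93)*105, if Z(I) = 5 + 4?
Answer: -8820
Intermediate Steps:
Z(I) = 9
(Z(1) - 93)*105 = (9 - 93)*105 = -84*105 = -8820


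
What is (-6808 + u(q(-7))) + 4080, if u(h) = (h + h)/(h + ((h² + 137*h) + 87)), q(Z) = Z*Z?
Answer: -12616951/4625 ≈ -2728.0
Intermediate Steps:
q(Z) = Z²
u(h) = 2*h/(87 + h² + 138*h) (u(h) = (2*h)/(h + (87 + h² + 137*h)) = (2*h)/(87 + h² + 138*h) = 2*h/(87 + h² + 138*h))
(-6808 + u(q(-7))) + 4080 = (-6808 + 2*(-7)²/(87 + ((-7)²)² + 138*(-7)²)) + 4080 = (-6808 + 2*49/(87 + 49² + 138*49)) + 4080 = (-6808 + 2*49/(87 + 2401 + 6762)) + 4080 = (-6808 + 2*49/9250) + 4080 = (-6808 + 2*49*(1/9250)) + 4080 = (-6808 + 49/4625) + 4080 = -31486951/4625 + 4080 = -12616951/4625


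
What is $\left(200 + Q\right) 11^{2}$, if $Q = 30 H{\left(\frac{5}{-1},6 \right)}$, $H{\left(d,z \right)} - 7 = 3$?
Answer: $60500$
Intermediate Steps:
$H{\left(d,z \right)} = 10$ ($H{\left(d,z \right)} = 7 + 3 = 10$)
$Q = 300$ ($Q = 30 \cdot 10 = 300$)
$\left(200 + Q\right) 11^{2} = \left(200 + 300\right) 11^{2} = 500 \cdot 121 = 60500$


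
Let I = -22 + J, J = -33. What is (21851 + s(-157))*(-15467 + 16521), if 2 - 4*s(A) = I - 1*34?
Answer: 46109865/2 ≈ 2.3055e+7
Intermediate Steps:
I = -55 (I = -22 - 33 = -55)
s(A) = 91/4 (s(A) = 1/2 - (-55 - 1*34)/4 = 1/2 - (-55 - 34)/4 = 1/2 - 1/4*(-89) = 1/2 + 89/4 = 91/4)
(21851 + s(-157))*(-15467 + 16521) = (21851 + 91/4)*(-15467 + 16521) = (87495/4)*1054 = 46109865/2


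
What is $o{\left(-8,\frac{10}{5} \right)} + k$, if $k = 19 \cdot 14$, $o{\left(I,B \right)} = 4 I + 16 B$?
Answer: $266$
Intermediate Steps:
$k = 266$
$o{\left(-8,\frac{10}{5} \right)} + k = \left(4 \left(-8\right) + 16 \cdot \frac{10}{5}\right) + 266 = \left(-32 + 16 \cdot 10 \cdot \frac{1}{5}\right) + 266 = \left(-32 + 16 \cdot 2\right) + 266 = \left(-32 + 32\right) + 266 = 0 + 266 = 266$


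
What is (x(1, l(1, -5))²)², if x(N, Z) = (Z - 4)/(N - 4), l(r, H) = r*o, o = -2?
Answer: 16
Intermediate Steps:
l(r, H) = -2*r (l(r, H) = r*(-2) = -2*r)
x(N, Z) = (-4 + Z)/(-4 + N)
(x(1, l(1, -5))²)² = (((-4 - 2*1)/(-4 + 1))²)² = (((-4 - 2)/(-3))²)² = ((-⅓*(-6))²)² = (2²)² = 4² = 16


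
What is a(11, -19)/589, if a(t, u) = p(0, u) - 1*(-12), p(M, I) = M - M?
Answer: 12/589 ≈ 0.020374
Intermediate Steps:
p(M, I) = 0
a(t, u) = 12 (a(t, u) = 0 - 1*(-12) = 0 + 12 = 12)
a(11, -19)/589 = 12/589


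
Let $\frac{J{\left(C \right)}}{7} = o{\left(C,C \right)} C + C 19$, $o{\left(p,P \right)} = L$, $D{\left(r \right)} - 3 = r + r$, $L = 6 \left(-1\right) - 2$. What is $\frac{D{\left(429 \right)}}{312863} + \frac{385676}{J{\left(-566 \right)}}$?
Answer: $- \frac{60313113143}{6817597633} \approx -8.8467$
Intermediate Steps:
$L = -8$ ($L = -6 - 2 = -8$)
$D{\left(r \right)} = 3 + 2 r$ ($D{\left(r \right)} = 3 + \left(r + r\right) = 3 + 2 r$)
$o{\left(p,P \right)} = -8$
$J{\left(C \right)} = 77 C$ ($J{\left(C \right)} = 7 \left(- 8 C + C 19\right) = 7 \left(- 8 C + 19 C\right) = 7 \cdot 11 C = 77 C$)
$\frac{D{\left(429 \right)}}{312863} + \frac{385676}{J{\left(-566 \right)}} = \frac{3 + 2 \cdot 429}{312863} + \frac{385676}{77 \left(-566\right)} = \left(3 + 858\right) \frac{1}{312863} + \frac{385676}{-43582} = 861 \cdot \frac{1}{312863} + 385676 \left(- \frac{1}{43582}\right) = \frac{861}{312863} - \frac{192838}{21791} = - \frac{60313113143}{6817597633}$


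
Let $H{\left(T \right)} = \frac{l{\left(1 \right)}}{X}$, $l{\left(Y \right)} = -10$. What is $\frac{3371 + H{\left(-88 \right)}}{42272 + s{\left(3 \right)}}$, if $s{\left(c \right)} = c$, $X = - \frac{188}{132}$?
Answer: $\frac{158767}{1986925} \approx 0.079906$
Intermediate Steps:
$X = - \frac{47}{33}$ ($X = \left(-188\right) \frac{1}{132} = - \frac{47}{33} \approx -1.4242$)
$H{\left(T \right)} = \frac{330}{47}$ ($H{\left(T \right)} = - \frac{10}{- \frac{47}{33}} = \left(-10\right) \left(- \frac{33}{47}\right) = \frac{330}{47}$)
$\frac{3371 + H{\left(-88 \right)}}{42272 + s{\left(3 \right)}} = \frac{3371 + \frac{330}{47}}{42272 + 3} = \frac{158767}{47 \cdot 42275} = \frac{158767}{47} \cdot \frac{1}{42275} = \frac{158767}{1986925}$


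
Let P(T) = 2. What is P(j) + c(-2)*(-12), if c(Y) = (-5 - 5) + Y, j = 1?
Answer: 146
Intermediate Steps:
c(Y) = -10 + Y
P(j) + c(-2)*(-12) = 2 + (-10 - 2)*(-12) = 2 - 12*(-12) = 2 + 144 = 146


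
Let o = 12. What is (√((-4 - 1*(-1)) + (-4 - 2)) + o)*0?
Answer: 0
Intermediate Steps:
(√((-4 - 1*(-1)) + (-4 - 2)) + o)*0 = (√((-4 - 1*(-1)) + (-4 - 2)) + 12)*0 = (√((-4 + 1) - 6) + 12)*0 = (√(-3 - 6) + 12)*0 = (√(-9) + 12)*0 = (3*I + 12)*0 = (12 + 3*I)*0 = 0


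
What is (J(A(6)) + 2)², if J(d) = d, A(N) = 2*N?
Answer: 196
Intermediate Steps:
(J(A(6)) + 2)² = (2*6 + 2)² = (12 + 2)² = 14² = 196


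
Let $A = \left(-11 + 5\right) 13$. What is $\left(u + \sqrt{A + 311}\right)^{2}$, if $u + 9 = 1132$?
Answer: $\left(1123 + \sqrt{233}\right)^{2} \approx 1.2956 \cdot 10^{6}$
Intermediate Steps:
$u = 1123$ ($u = -9 + 1132 = 1123$)
$A = -78$ ($A = \left(-6\right) 13 = -78$)
$\left(u + \sqrt{A + 311}\right)^{2} = \left(1123 + \sqrt{-78 + 311}\right)^{2} = \left(1123 + \sqrt{233}\right)^{2}$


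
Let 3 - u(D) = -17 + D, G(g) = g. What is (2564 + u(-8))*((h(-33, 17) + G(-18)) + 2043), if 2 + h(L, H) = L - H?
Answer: 5114016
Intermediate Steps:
h(L, H) = -2 + L - H (h(L, H) = -2 + (L - H) = -2 + L - H)
u(D) = 20 - D (u(D) = 3 - (-17 + D) = 3 + (17 - D) = 20 - D)
(2564 + u(-8))*((h(-33, 17) + G(-18)) + 2043) = (2564 + (20 - 1*(-8)))*(((-2 - 33 - 1*17) - 18) + 2043) = (2564 + (20 + 8))*(((-2 - 33 - 17) - 18) + 2043) = (2564 + 28)*((-52 - 18) + 2043) = 2592*(-70 + 2043) = 2592*1973 = 5114016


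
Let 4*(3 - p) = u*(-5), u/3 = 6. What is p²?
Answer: 2601/4 ≈ 650.25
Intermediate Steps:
u = 18 (u = 3*6 = 18)
p = 51/2 (p = 3 - 9*(-5)/2 = 3 - ¼*(-90) = 3 + 45/2 = 51/2 ≈ 25.500)
p² = (51/2)² = 2601/4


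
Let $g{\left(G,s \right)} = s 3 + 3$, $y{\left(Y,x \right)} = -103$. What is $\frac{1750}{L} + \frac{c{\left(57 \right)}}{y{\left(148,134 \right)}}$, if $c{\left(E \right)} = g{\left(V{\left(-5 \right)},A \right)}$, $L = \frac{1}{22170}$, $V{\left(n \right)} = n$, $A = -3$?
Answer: $\frac{3996142506}{103} \approx 3.8798 \cdot 10^{7}$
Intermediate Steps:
$L = \frac{1}{22170} \approx 4.5106 \cdot 10^{-5}$
$g{\left(G,s \right)} = 3 + 3 s$ ($g{\left(G,s \right)} = 3 s + 3 = 3 + 3 s$)
$c{\left(E \right)} = -6$ ($c{\left(E \right)} = 3 + 3 \left(-3\right) = 3 - 9 = -6$)
$\frac{1750}{L} + \frac{c{\left(57 \right)}}{y{\left(148,134 \right)}} = 1750 \frac{1}{\frac{1}{22170}} - \frac{6}{-103} = 1750 \cdot 22170 - - \frac{6}{103} = 38797500 + \frac{6}{103} = \frac{3996142506}{103}$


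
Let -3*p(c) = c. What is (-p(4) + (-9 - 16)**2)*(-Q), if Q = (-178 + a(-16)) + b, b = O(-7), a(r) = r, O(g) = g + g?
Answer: 390832/3 ≈ 1.3028e+5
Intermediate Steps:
O(g) = 2*g
b = -14 (b = 2*(-7) = -14)
p(c) = -c/3
Q = -208 (Q = (-178 - 16) - 14 = -194 - 14 = -208)
(-p(4) + (-9 - 16)**2)*(-Q) = (-(-1)*4/3 + (-9 - 16)**2)*(-1*(-208)) = (-1*(-4/3) + (-25)**2)*208 = (4/3 + 625)*208 = (1879/3)*208 = 390832/3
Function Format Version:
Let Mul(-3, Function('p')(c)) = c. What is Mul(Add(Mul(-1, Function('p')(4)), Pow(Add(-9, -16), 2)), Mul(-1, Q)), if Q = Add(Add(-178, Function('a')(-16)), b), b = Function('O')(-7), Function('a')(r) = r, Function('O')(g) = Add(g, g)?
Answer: Rational(390832, 3) ≈ 1.3028e+5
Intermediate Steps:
Function('O')(g) = Mul(2, g)
b = -14 (b = Mul(2, -7) = -14)
Function('p')(c) = Mul(Rational(-1, 3), c)
Q = -208 (Q = Add(Add(-178, -16), -14) = Add(-194, -14) = -208)
Mul(Add(Mul(-1, Function('p')(4)), Pow(Add(-9, -16), 2)), Mul(-1, Q)) = Mul(Add(Mul(-1, Mul(Rational(-1, 3), 4)), Pow(Add(-9, -16), 2)), Mul(-1, -208)) = Mul(Add(Mul(-1, Rational(-4, 3)), Pow(-25, 2)), 208) = Mul(Add(Rational(4, 3), 625), 208) = Mul(Rational(1879, 3), 208) = Rational(390832, 3)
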